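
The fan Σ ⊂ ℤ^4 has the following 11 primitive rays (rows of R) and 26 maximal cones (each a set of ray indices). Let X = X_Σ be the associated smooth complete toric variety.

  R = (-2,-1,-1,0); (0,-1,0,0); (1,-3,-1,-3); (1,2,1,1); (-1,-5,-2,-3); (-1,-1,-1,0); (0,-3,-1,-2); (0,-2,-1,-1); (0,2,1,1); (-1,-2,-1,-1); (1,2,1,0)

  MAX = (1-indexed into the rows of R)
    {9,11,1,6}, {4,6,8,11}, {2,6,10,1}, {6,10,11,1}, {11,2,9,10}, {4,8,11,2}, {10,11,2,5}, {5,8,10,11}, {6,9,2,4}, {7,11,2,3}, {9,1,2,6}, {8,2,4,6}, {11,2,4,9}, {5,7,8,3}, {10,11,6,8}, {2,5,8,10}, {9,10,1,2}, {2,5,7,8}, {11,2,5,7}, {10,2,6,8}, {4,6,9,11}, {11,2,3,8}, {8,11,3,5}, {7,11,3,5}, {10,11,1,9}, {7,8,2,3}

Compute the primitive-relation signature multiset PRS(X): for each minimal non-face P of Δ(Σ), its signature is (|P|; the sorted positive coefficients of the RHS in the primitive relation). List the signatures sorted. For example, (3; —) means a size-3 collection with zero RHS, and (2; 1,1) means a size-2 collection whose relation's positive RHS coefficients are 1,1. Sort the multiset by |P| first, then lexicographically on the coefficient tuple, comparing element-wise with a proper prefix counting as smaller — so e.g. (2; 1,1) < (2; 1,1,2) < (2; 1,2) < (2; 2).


25 minimal non-faces of Δ(Σ) (on 11 rays):

  P={4,10}:  v_{4} + v_{10} = 0  so sig = (2; —)
  P={8,9}:  v_{8} + v_{9} = 0  so sig = (2; —)
  P={4,5}:  v_{4} + v_{5} = v_{7}  so sig = (2; 1)
  P={7,10}:  v_{7} + v_{10} = v_{5}  so sig = (2; 1)
  P={1,4}:  v_{1} + v_{4} = v_{6} + v_{9}  so sig = (2; 1,1)
  P={1,8}:  v_{1} + v_{8} = v_{6} + v_{10}  so sig = (2; 1,1)
  P={3,9}:  v_{3} + v_{9} = v_{7} + v_{11}  so sig = (2; 1,1)
  P={6,7}:  v_{6} + v_{7} = v_{8} + v_{10}  so sig = (2; 1,1)
  P={3,10}:  v_{3} + v_{10} = v_{5} + v_{8} + v_{11}  so sig = (2; 1,1,1)
  P={4,7}:  v_{4} + v_{7} = v_{2} + v_{8} + v_{11}  so sig = (2; 1,1,1)
  P={7,9}:  v_{7} + v_{9} = v_{2} + v_{10} + v_{11}  so sig = (2; 1,1,1)
  P={1,3}:  v_{1} + v_{3} = v_{8} + 2·v_{10} + v_{11}  so sig = (2; 1,1,2)
  P={3,6}:  v_{3} + v_{6} = 2·v_{8} + v_{10} + v_{11}  so sig = (2; 1,1,2)
  P={5,9}:  v_{5} + v_{9} = v_{2} + 2·v_{10} + v_{11}  so sig = (2; 1,1,2)
  P={5,6}:  v_{5} + v_{6} = v_{8} + 2·v_{10}  so sig = (2; 1,2)
  P={3,4}:  v_{3} + v_{4} = v_{2} + 2·v_{8} + 2·v_{11}  so sig = (2; 1,2,2)
  P={1,7}:  v_{1} + v_{7} = 2·v_{10}  so sig = (2; 2)
  P={1,5}:  v_{1} + v_{5} = 3·v_{10}  so sig = (2; 3)
  P={2,6,11}:  v_{2} + v_{6} + v_{11} = 0  so sig = (3; —)
  P={6,9,10}:  v_{6} + v_{9} + v_{10} = v_{1}  so sig = (3; 1)
  P={7,8,11}:  v_{7} + v_{8} + v_{11} = v_{3}  so sig = (3; 1)
  P={1,2,11}:  v_{1} + v_{2} + v_{11} = v_{9} + v_{10}  so sig = (3; 1,1)
  P={2,3,5}:  v_{2} + v_{3} + v_{5} = 3·v_{7}  so sig = (3; 3)
  P={2,8,10,11}:  v_{2} + v_{8} + v_{10} + v_{11} = v_{7}  so sig = (4; 1)
  P={2,5,8,11}:  v_{2} + v_{5} + v_{8} + v_{11} = 2·v_{7}  so sig = (4; 2)

so the primitive-relation signature multiset is
[(2; —), (2; —), (2; 1), (2; 1), (2; 1,1), (2; 1,1), (2; 1,1), (2; 1,1), (2; 1,1,1), (2; 1,1,1), (2; 1,1,1), (2; 1,1,2), (2; 1,1,2), (2; 1,1,2), (2; 1,2), (2; 1,2,2), (2; 2), (2; 3), (3; —), (3; 1), (3; 1), (3; 1,1), (3; 3), (4; 1), (4; 2)]


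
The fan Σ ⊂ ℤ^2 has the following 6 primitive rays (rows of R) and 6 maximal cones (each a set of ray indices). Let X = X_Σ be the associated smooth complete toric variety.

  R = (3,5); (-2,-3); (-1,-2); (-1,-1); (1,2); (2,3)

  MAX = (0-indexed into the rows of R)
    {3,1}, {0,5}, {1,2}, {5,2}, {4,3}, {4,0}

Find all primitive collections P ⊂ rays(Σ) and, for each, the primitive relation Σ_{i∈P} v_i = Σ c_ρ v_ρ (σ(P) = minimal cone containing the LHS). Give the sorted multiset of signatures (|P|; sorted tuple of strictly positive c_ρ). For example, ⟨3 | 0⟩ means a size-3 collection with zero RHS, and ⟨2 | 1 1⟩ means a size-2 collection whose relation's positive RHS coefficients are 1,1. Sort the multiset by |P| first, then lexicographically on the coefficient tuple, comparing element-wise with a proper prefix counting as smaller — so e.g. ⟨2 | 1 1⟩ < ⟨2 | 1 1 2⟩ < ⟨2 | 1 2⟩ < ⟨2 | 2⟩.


Σ has 9 primitive collections:

  P = {1,5}:  v_{1} + v_{5} = 0  ⇒ sig = ⟨2 | 0⟩
  P = {2,4}:  v_{2} + v_{4} = 0  ⇒ sig = ⟨2 | 0⟩
  P = {0,1}:  v_{0} + v_{1} = v_{4}  ⇒ sig = ⟨2 | 1⟩
  P = {0,2}:  v_{0} + v_{2} = v_{5}  ⇒ sig = ⟨2 | 1⟩
  P = {1,4}:  v_{1} + v_{4} = v_{3}  ⇒ sig = ⟨2 | 1⟩
  P = {2,3}:  v_{2} + v_{3} = v_{1}  ⇒ sig = ⟨2 | 1⟩
  P = {3,5}:  v_{3} + v_{5} = v_{4}  ⇒ sig = ⟨2 | 1⟩
  P = {4,5}:  v_{4} + v_{5} = v_{0}  ⇒ sig = ⟨2 | 1⟩
  P = {0,3}:  v_{0} + v_{3} = 2·v_{4}  ⇒ sig = ⟨2 | 2⟩

Hence PRS(X_Σ) =
    ⟨2 | 0⟩
    ⟨2 | 0⟩
    ⟨2 | 1⟩
    ⟨2 | 1⟩
    ⟨2 | 1⟩
    ⟨2 | 1⟩
    ⟨2 | 1⟩
    ⟨2 | 1⟩
    ⟨2 | 2⟩


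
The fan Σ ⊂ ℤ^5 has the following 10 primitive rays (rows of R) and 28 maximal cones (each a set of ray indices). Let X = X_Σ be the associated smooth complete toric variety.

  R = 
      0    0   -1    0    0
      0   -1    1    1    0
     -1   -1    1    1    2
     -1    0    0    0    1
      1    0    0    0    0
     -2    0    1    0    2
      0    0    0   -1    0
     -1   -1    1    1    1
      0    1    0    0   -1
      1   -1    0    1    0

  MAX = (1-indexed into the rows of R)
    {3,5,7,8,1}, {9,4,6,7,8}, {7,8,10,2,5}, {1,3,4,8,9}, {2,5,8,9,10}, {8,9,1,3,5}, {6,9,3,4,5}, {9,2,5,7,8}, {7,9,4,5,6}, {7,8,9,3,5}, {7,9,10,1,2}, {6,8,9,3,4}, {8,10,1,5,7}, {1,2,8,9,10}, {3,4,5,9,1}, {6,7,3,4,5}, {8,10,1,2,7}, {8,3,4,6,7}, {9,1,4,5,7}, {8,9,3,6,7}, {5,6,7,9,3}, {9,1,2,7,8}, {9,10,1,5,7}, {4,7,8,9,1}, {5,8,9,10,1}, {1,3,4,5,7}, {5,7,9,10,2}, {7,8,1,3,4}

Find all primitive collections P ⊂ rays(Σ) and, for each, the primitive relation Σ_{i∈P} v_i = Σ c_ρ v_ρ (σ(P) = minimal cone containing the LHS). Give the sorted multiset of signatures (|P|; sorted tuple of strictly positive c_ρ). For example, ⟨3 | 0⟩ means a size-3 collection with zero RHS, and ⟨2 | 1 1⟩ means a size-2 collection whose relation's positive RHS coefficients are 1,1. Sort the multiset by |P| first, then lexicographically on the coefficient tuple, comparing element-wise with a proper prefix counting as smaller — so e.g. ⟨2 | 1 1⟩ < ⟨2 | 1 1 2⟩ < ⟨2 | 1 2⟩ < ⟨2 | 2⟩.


Σ has 14 primitive collections:

  {2,4}:  v_{2} + v_{4} = v_{8} — sig = ⟨2 | 1⟩
  {6,10}:  v_{6} + v_{10} = v_{3} — sig = ⟨2 | 1⟩
  {4,10}:  v_{4} + v_{10} = v_{1} + v_{5} + v_{8} — sig = ⟨2 | 1 1 1⟩
  {2,6}:  v_{2} + v_{6} = v_{3} + v_{7} + v_{8} + v_{9} — sig = ⟨2 | 1 1 1 1⟩
  {2,3}:  v_{2} + v_{3} = v_{5} + 2·v_{8} — sig = ⟨2 | 1 2⟩
  {3,10}:  v_{3} + v_{10} = v_{1} + 2·v_{5} + 2·v_{8} — sig = ⟨2 | 1 2 2⟩
  {1,6}:  v_{1} + v_{6} = 2·v_{4} — sig = ⟨2 | 2⟩
  {1,2,5}:  v_{1} + v_{2} + v_{5} = v_{10} — sig = ⟨3 | 1⟩
  {4,5,8}:  v_{4} + v_{5} + v_{8} = v_{3} — sig = ⟨3 | 1⟩
  {5,6,8}:  v_{5} + v_{6} + v_{8} = 2·v_{3} + v_{7} + v_{9} — sig = ⟨3 | 1 1 2⟩
  {1,3,7,9}:  v_{1} + v_{3} + v_{7} + v_{9} = v_{4} — sig = ⟨4 | 1⟩
  {3,4,7,9}:  v_{3} + v_{4} + v_{7} + v_{9} = v_{6} — sig = ⟨4 | 1⟩
  {7,8,9,10}:  v_{7} + v_{8} + v_{9} + v_{10} = v_{2} — sig = ⟨4 | 1⟩
  {1,5,7,8,9}:  v_{1} + v_{5} + v_{7} + v_{8} + v_{9} = 0 — sig = ⟨5 | 0⟩

so the primitive-relation signature multiset is
{ ⟨2 | 1⟩ ×2,  ⟨2 | 1 1 1⟩,  ⟨2 | 1 1 1 1⟩,  ⟨2 | 1 2⟩,  ⟨2 | 1 2 2⟩,  ⟨2 | 2⟩,  ⟨3 | 1⟩ ×2,  ⟨3 | 1 1 2⟩,  ⟨4 | 1⟩ ×3,  ⟨5 | 0⟩ }


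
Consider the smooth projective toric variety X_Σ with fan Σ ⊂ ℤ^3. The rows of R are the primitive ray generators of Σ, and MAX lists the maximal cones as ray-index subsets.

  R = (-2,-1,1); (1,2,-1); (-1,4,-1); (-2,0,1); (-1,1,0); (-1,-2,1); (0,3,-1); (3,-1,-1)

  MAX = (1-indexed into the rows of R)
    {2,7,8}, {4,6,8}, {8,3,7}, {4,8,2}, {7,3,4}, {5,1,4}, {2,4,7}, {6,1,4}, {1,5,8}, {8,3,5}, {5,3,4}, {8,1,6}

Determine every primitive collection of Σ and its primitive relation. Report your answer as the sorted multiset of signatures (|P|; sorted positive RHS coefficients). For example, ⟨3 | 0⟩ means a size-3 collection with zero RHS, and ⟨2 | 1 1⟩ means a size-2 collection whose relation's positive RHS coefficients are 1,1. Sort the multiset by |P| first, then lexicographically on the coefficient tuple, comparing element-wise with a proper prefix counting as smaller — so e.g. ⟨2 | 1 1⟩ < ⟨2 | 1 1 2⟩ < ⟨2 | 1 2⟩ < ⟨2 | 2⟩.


The 14 primitive collections of Σ (r=8, n=3):

  P={2,6}:  v_{2} + v_{6} = 0  so sig = ⟨2 | 0⟩
  P={1,2}:  v_{1} + v_{2} = v_{5}  so sig = ⟨2 | 1⟩
  P={2,5}:  v_{2} + v_{5} = v_{7}  so sig = ⟨2 | 1⟩
  P={5,6}:  v_{5} + v_{6} = v_{1}  so sig = ⟨2 | 1⟩
  P={5,7}:  v_{5} + v_{7} = v_{3}  so sig = ⟨2 | 1⟩
  P={6,7}:  v_{6} + v_{7} = v_{5}  so sig = ⟨2 | 1⟩
  P={1,7}:  v_{1} + v_{7} = 2·v_{5}  so sig = ⟨2 | 2⟩
  P={2,3}:  v_{2} + v_{3} = 2·v_{7}  so sig = ⟨2 | 2⟩
  P={3,6}:  v_{3} + v_{6} = 2·v_{5}  so sig = ⟨2 | 2⟩
  P={1,3}:  v_{1} + v_{3} = 3·v_{5}  so sig = ⟨2 | 3⟩
  P={4,5,8}:  v_{4} + v_{5} + v_{8} = 0  so sig = ⟨3 | 0⟩
  P={1,4,8}:  v_{1} + v_{4} + v_{8} = v_{6}  so sig = ⟨3 | 1⟩
  P={3,4,8}:  v_{3} + v_{4} + v_{8} = v_{7}  so sig = ⟨3 | 1⟩
  P={4,7,8}:  v_{4} + v_{7} + v_{8} = v_{2}  so sig = ⟨3 | 1⟩

Hence PRS(X_Σ) =
    |P|=2: 10 collections, coeffs (), (1), (1), (1), (1), (1), (2), (2), (2), (3)
    |P|=3: 4 collections, coeffs (), (1), (1), (1)


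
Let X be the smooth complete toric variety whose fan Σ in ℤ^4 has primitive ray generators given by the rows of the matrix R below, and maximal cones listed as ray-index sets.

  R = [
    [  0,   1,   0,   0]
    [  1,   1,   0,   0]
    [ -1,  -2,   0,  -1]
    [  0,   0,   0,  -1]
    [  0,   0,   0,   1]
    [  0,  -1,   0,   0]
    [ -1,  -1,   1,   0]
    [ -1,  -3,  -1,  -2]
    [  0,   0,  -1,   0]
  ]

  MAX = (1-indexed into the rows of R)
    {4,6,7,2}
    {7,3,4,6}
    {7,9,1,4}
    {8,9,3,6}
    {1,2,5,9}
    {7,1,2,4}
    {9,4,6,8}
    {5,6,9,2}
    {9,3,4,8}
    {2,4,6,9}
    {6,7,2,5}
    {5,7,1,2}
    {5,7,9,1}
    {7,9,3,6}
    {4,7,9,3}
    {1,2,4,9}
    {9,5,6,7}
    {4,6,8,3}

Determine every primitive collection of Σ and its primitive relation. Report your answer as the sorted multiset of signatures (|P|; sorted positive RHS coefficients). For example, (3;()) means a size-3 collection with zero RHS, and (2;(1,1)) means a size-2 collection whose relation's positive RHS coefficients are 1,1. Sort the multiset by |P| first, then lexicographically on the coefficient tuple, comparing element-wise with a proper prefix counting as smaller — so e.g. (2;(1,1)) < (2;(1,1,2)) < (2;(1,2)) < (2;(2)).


Δ(Σ) — 9 vertices, 12 min non-faces:

  P = {1,6}:  v_{1} + v_{6} = 0  so sig = (2;())
  P = {4,5}:  v_{4} + v_{5} = 0  so sig = (2;())
  P = {2,3}:  v_{2} + v_{3} = v_{4} + v_{6}  so sig = (2;(1,1))
  P = {1,3}:  v_{1} + v_{3} = v_{4} + v_{7} + v_{9}  so sig = (2;(1,1,1))
  P = {1,8}:  v_{1} + v_{8} = v_{3} + v_{4} + v_{9}  so sig = (2;(1,1,1))
  P = {3,5}:  v_{3} + v_{5} = v_{6} + v_{7} + v_{9}  so sig = (2;(1,1,1))
  P = {5,8}:  v_{5} + v_{8} = v_{3} + v_{6} + v_{9}  so sig = (2;(1,1,1))
  P = {2,8}:  v_{2} + v_{8} = 2·v_{4} + 2·v_{6} + v_{9}  so sig = (2;(1,2,2))
  P = {7,8}:  v_{7} + v_{8} = 2·v_{3}  so sig = (2;(2))
  P = {2,7,9}:  v_{2} + v_{7} + v_{9} = 0  so sig = (3;())
  P = {3,4,6,9}:  v_{3} + v_{4} + v_{6} + v_{9} = v_{8}  so sig = (4;(1))
  P = {4,6,7,9}:  v_{4} + v_{6} + v_{7} + v_{9} = v_{3}  so sig = (4;(1))

Signatures (|P|; sorted positive RHS coefficients), sorted:
{ (2;()) ×2,  (2;(1,1)),  (2;(1,1,1)) ×4,  (2;(1,2,2)),  (2;(2)),  (3;()),  (4;(1)) ×2 }


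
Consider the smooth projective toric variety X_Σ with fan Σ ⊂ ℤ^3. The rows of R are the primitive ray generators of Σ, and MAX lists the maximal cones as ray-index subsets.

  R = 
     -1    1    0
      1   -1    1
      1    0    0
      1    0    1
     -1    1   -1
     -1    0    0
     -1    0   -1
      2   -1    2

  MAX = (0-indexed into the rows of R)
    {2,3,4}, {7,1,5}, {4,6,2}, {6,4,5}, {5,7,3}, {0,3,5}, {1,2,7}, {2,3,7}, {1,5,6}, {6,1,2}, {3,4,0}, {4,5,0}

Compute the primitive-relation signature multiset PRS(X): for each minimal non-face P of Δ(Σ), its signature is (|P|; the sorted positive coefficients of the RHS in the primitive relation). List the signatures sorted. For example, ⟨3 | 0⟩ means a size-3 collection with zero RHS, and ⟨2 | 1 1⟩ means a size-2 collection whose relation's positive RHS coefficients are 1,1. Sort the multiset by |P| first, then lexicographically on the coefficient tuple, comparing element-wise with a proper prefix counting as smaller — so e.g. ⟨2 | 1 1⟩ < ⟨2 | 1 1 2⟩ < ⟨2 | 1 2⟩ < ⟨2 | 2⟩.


|primitive collections| = 11. Relations:

  P={1,4}:  v_{1} + v_{4} = 0  ⟹  sig = ⟨2 | 0⟩
  P={2,5}:  v_{2} + v_{5} = 0  ⟹  sig = ⟨2 | 0⟩
  P={3,6}:  v_{3} + v_{6} = 0  ⟹  sig = ⟨2 | 0⟩
  P={1,3}:  v_{1} + v_{3} = v_{7}  ⟹  sig = ⟨2 | 1⟩
  P={4,7}:  v_{4} + v_{7} = v_{3}  ⟹  sig = ⟨2 | 1⟩
  P={6,7}:  v_{6} + v_{7} = v_{1}  ⟹  sig = ⟨2 | 1⟩
  P={0,1}:  v_{0} + v_{1} = v_{3} + v_{5}  ⟹  sig = ⟨2 | 1 1⟩
  P={0,2}:  v_{0} + v_{2} = v_{3} + v_{4}  ⟹  sig = ⟨2 | 1 1⟩
  P={0,6}:  v_{0} + v_{6} = v_{4} + v_{5}  ⟹  sig = ⟨2 | 1 1⟩
  P={0,7}:  v_{0} + v_{7} = 2·v_{3} + v_{5}  ⟹  sig = ⟨2 | 1 2⟩
  P={3,4,5}:  v_{3} + v_{4} + v_{5} = v_{0}  ⟹  sig = ⟨3 | 1⟩

Hence PRS(X_Σ) =
    ⟨2 | 0⟩
    ⟨2 | 0⟩
    ⟨2 | 0⟩
    ⟨2 | 1⟩
    ⟨2 | 1⟩
    ⟨2 | 1⟩
    ⟨2 | 1 1⟩
    ⟨2 | 1 1⟩
    ⟨2 | 1 1⟩
    ⟨2 | 1 2⟩
    ⟨3 | 1⟩


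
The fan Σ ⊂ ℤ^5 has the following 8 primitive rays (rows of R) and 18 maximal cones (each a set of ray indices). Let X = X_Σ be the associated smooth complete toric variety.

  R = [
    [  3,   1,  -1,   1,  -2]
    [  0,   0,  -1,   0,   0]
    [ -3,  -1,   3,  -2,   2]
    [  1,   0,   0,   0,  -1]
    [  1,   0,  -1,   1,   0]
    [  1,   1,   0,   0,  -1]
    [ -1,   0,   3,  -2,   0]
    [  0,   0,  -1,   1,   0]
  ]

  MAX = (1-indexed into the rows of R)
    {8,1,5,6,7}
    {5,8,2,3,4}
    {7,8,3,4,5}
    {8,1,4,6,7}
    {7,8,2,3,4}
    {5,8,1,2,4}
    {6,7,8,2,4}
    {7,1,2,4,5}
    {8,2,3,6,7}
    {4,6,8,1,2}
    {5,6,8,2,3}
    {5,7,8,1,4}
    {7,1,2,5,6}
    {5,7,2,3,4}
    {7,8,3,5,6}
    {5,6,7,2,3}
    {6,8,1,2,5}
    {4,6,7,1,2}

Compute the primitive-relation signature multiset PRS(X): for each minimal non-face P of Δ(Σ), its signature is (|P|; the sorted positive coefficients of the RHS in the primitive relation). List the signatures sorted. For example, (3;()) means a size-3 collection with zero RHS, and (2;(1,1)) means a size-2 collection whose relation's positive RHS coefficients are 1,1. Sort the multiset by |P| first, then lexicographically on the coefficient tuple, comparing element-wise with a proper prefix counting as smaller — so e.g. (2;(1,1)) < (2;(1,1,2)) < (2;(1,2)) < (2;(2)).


Σ has 5 primitive collections:

  P = {1,3}:  v_{1} + v_{3} = v_{5} + v_{7}  →  sig = (2;(1,1))
  P = {3,4,6}:  v_{3} + v_{4} + v_{6} = v_{7}  →  sig = (3;(1))
  P = {4,5,6}:  v_{4} + v_{5} + v_{6} = v_{1}  →  sig = (3;(1))
  P = {2,5,7,8}:  v_{2} + v_{5} + v_{7} + v_{8} = 0  →  sig = (4;())
  P = {1,2,7,8}:  v_{1} + v_{2} + v_{7} + v_{8} = v_{4} + v_{6}  →  sig = (4;(1,1))

Hence PRS(X_Σ) =
    (2;(1,1))
    (3;(1))
    (3;(1))
    (4;())
    (4;(1,1))


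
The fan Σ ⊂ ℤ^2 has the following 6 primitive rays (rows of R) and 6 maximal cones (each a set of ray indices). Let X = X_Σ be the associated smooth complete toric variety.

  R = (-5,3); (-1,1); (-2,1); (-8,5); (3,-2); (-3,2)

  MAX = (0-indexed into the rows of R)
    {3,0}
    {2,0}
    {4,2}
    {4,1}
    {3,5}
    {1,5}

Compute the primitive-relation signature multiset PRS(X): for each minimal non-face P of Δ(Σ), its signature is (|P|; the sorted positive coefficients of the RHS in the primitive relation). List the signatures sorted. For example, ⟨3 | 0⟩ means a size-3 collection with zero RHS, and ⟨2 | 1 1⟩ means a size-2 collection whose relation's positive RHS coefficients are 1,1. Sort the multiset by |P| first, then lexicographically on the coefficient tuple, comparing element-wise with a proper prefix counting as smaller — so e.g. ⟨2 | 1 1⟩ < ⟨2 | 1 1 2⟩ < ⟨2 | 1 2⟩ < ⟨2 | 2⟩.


Primitive collections (9):

  • {4,5}:  v_{4} + v_{5} = 0 ; sig = ⟨2 | 0⟩
  • {0,4}:  v_{0} + v_{4} = v_{2} ; sig = ⟨2 | 1⟩
  • {0,5}:  v_{0} + v_{5} = v_{3} ; sig = ⟨2 | 1⟩
  • {1,2}:  v_{1} + v_{2} = v_{5} ; sig = ⟨2 | 1⟩
  • {2,5}:  v_{2} + v_{5} = v_{0} ; sig = ⟨2 | 1⟩
  • {3,4}:  v_{3} + v_{4} = v_{0} ; sig = ⟨2 | 1⟩
  • {0,1}:  v_{0} + v_{1} = 2·v_{5} ; sig = ⟨2 | 2⟩
  • {2,3}:  v_{2} + v_{3} = 2·v_{0} ; sig = ⟨2 | 2⟩
  • {1,3}:  v_{1} + v_{3} = 3·v_{5} ; sig = ⟨2 | 3⟩

Signatures (|P|; sorted positive RHS coefficients), sorted:
[⟨2 | 0⟩, ⟨2 | 1⟩, ⟨2 | 1⟩, ⟨2 | 1⟩, ⟨2 | 1⟩, ⟨2 | 1⟩, ⟨2 | 2⟩, ⟨2 | 2⟩, ⟨2 | 3⟩]


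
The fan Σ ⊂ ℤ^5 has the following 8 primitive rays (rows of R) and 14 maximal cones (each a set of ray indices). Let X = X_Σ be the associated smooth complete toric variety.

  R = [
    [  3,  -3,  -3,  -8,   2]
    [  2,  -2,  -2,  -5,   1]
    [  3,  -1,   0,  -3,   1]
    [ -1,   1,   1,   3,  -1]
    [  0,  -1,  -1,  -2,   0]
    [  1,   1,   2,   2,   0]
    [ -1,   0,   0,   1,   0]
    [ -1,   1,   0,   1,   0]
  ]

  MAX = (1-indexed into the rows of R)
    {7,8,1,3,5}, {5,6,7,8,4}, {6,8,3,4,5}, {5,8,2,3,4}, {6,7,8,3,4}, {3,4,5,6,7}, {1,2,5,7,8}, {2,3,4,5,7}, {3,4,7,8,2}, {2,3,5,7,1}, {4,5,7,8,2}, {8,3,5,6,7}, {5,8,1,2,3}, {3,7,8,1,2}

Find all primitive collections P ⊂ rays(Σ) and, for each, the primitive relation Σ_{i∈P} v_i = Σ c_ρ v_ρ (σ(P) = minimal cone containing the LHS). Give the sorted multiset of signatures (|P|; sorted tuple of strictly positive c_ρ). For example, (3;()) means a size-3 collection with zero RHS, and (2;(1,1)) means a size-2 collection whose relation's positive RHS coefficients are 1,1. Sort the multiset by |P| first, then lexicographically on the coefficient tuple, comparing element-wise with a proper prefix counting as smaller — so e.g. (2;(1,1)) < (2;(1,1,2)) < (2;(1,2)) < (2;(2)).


Minimal non-faces — 5 found among 8 rays, 14 max cones:

  • {1,4}:  v_{1} + v_{4} = v_{2}  so sig = (2;(1))
  • {2,6}:  v_{2} + v_{6} = v_{3}  so sig = (2;(1))
  • {1,6}:  v_{1} + v_{6} = 2·v_{3} + v_{5} + v_{7} + v_{8}  so sig = (2;(1,1,1,2))
  • {3,4,5,7,8}:  v_{3} + v_{4} + v_{5} + v_{7} + v_{8} = 0  so sig = (5;())
  • {2,3,5,7,8}:  v_{2} + v_{3} + v_{5} + v_{7} + v_{8} = v_{1}  so sig = (5;(1))

Signatures (|P|; sorted positive RHS coefficients), sorted:
{ (2;(1)) ×2,  (2;(1,1,1,2)),  (5;()),  (5;(1)) }


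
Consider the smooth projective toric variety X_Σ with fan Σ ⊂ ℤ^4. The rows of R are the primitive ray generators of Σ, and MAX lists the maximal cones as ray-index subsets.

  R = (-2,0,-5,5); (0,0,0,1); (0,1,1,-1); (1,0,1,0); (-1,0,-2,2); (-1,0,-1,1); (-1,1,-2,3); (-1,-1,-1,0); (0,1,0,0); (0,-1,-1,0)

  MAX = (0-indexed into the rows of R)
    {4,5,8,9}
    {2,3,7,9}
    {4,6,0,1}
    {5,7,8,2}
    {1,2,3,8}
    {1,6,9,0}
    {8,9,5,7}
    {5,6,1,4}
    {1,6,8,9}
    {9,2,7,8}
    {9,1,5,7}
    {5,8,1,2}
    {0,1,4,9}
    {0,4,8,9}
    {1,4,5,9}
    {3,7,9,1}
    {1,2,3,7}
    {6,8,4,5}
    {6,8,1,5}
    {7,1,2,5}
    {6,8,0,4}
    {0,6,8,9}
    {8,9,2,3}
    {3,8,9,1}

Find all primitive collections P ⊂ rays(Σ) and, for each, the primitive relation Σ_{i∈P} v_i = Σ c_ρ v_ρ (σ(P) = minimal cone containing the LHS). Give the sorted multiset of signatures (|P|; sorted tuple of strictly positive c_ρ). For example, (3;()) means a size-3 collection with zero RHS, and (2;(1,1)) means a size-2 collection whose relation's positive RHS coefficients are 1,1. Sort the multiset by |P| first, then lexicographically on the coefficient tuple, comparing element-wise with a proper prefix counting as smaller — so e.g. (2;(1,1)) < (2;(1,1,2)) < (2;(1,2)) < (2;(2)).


20 minimal non-faces of Δ(Σ) (on 10 rays):

  P = {3,5}:  v_{3} + v_{5} = v_{1}  ⇒ sig = (2;(1))
  P = {2,4}:  v_{2} + v_{4} = v_{5} + v_{8}  ⇒ sig = (2;(1,1))
  P = {6,7}:  v_{6} + v_{7} = v_{4} + v_{5}  ⇒ sig = (2;(1,1))
  P = {0,7}:  v_{0} + v_{7} = 2·v_{4} + v_{5} + v_{9}  ⇒ sig = (2;(1,1,2))
  P = {2,6}:  v_{2} + v_{6} = v_{1} + v_{5} + 2·v_{8}  ⇒ sig = (2;(1,1,2))
  P = {3,4}:  v_{3} + v_{4} = 2·v_{1} + v_{8} + v_{9}  ⇒ sig = (2;(1,1,2))
  P = {0,3}:  v_{0} + v_{3} = 2·v_{1} + v_{6} + v_{8} + 2·v_{9}  ⇒ sig = (2;(1,1,2,2))
  P = {0,2}:  v_{0} + v_{2} = 2·v_{4} + v_{8}  ⇒ sig = (2;(1,2))
  P = {4,7}:  v_{4} + v_{7} = 2·v_{5} + v_{9}  ⇒ sig = (2;(1,2))
  P = {3,6}:  v_{3} + v_{6} = 3·v_{1} + 2·v_{8} + v_{9}  ⇒ sig = (2;(1,2,3))
  P = {0,5}:  v_{0} + v_{5} = 3·v_{4}  ⇒ sig = (2;(3))
  P = {1,2,9}:  v_{1} + v_{2} + v_{9} = 0  ⇒ sig = (3;())
  P = {3,7,8}:  v_{3} + v_{7} + v_{8} = 0  ⇒ sig = (3;())
  P = {1,4,8}:  v_{1} + v_{4} + v_{8} = v_{6}  ⇒ sig = (3;(1))
  P = {1,7,8}:  v_{1} + v_{7} + v_{8} = v_{5}  ⇒ sig = (3;(1))
  P = {4,6,9}:  v_{4} + v_{6} + v_{9} = v_{0}  ⇒ sig = (3;(1))
  P = {2,5,9}:  v_{2} + v_{5} + v_{9} = v_{7} + v_{8}  ⇒ sig = (3;(1,1))
  P = {0,1,8}:  v_{0} + v_{1} + v_{8} = 2·v_{6} + v_{9}  ⇒ sig = (3;(1,2))
  P = {5,6,9}:  v_{5} + v_{6} + v_{9} = 2·v_{4}  ⇒ sig = (3;(2))
  P = {1,5,8,9}:  v_{1} + v_{5} + v_{8} + v_{9} = v_{4}  ⇒ sig = (4;(1))

so the primitive-relation signature multiset is
    |P|=2: 11 collections, coeffs (1), (1,1), (1,1), (1,1,2), (1,1,2), (1,1,2), (1,1,2,2), (1,2), (1,2), (1,2,3), (3)
    |P|=3: 8 collections, coeffs (), (), (1), (1), (1), (1,1), (1,2), (2)
    |P|=4: 1 collection, coeffs (1)


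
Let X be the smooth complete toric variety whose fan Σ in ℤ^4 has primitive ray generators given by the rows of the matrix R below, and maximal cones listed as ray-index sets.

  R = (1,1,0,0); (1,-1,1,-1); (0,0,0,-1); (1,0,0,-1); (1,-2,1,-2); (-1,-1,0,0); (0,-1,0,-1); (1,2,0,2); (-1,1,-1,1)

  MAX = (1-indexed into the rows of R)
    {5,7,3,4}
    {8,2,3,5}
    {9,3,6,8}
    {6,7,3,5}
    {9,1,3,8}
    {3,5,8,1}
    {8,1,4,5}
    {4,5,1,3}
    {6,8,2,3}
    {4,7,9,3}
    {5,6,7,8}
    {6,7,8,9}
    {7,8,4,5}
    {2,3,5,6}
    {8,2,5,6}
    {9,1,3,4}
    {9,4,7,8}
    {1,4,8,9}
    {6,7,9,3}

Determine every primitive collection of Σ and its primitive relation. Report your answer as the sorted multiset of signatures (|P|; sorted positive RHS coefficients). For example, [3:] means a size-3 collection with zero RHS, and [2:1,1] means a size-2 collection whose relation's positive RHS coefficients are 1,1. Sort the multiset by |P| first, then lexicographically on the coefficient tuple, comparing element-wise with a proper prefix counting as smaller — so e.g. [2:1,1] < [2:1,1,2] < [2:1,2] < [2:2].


11 collections generate NE(X_Σ); each relation:

  {1,6}:  v_{1} + v_{6} = 0  →  sig = [2:]
  {2,9}:  v_{2} + v_{9} = 0  →  sig = [2:]
  {1,7}:  v_{1} + v_{7} = v_{4}  →  sig = [2:1]
  {2,7}:  v_{2} + v_{7} = v_{5}  →  sig = [2:1]
  {4,6}:  v_{4} + v_{6} = v_{7}  →  sig = [2:1]
  {5,9}:  v_{5} + v_{9} = v_{7}  →  sig = [2:1]
  {2,4}:  v_{2} + v_{4} = v_{1} + v_{5}  →  sig = [2:1,1]
  {1,2}:  v_{1} + v_{2} = v_{3} + v_{5} + v_{8}  →  sig = [2:1,1,1]
  {3,7,8}:  v_{3} + v_{7} + v_{8} = v_{1}  →  sig = [3:1]
  {3,4,8}:  v_{3} + v_{4} + v_{8} = 2·v_{1}  →  sig = [3:2]
  {3,5,6,8}:  v_{3} + v_{5} + v_{6} + v_{8} = v_{2}  →  sig = [4:1]

Sorted signature multiset PRS(X):
[[2:], [2:], [2:1], [2:1], [2:1], [2:1], [2:1,1], [2:1,1,1], [3:1], [3:2], [4:1]]


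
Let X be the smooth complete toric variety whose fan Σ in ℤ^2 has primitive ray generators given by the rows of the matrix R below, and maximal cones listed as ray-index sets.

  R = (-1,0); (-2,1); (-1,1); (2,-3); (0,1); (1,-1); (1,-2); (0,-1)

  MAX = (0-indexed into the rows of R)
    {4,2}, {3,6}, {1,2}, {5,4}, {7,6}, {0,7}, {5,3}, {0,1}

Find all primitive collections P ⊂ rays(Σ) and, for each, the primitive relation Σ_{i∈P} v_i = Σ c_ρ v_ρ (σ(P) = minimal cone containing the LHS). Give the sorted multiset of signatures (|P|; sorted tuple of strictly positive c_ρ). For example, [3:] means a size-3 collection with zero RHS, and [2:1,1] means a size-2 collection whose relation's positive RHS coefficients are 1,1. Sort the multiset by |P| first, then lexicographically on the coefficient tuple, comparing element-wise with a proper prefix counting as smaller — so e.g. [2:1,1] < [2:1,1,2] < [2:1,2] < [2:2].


20 collections generate NE(X_Σ); each relation:

  • {2,5}:  v_{2} + v_{5} = 0  so sig = [2:]
  • {4,7}:  v_{4} + v_{7} = 0  so sig = [2:]
  • {0,2}:  v_{0} + v_{2} = v_{1}  so sig = [2:1]
  • {0,4}:  v_{0} + v_{4} = v_{2}  so sig = [2:1]
  • {0,5}:  v_{0} + v_{5} = v_{7}  so sig = [2:1]
  • {1,5}:  v_{1} + v_{5} = v_{0}  so sig = [2:1]
  • {2,3}:  v_{2} + v_{3} = v_{6}  so sig = [2:1]
  • {2,6}:  v_{2} + v_{6} = v_{7}  so sig = [2:1]
  • {2,7}:  v_{2} + v_{7} = v_{0}  so sig = [2:1]
  • {4,6}:  v_{4} + v_{6} = v_{5}  so sig = [2:1]
  • {5,6}:  v_{5} + v_{6} = v_{3}  so sig = [2:1]
  • {5,7}:  v_{5} + v_{7} = v_{6}  so sig = [2:1]
  • {0,3}:  v_{0} + v_{3} = v_{6} + v_{7}  so sig = [2:1,1]
  • {1,6}:  v_{1} + v_{6} = v_{0} + v_{7}  so sig = [2:1,1]
  • {0,6}:  v_{0} + v_{6} = 2·v_{7}  so sig = [2:2]
  • {1,3}:  v_{1} + v_{3} = 2·v_{7}  so sig = [2:2]
  • {1,4}:  v_{1} + v_{4} = 2·v_{2}  so sig = [2:2]
  • {1,7}:  v_{1} + v_{7} = 2·v_{0}  so sig = [2:2]
  • {3,4}:  v_{3} + v_{4} = 2·v_{5}  so sig = [2:2]
  • {3,7}:  v_{3} + v_{7} = 2·v_{6}  so sig = [2:2]

Sorted signature multiset PRS(X):
[[2:], [2:], [2:1], [2:1], [2:1], [2:1], [2:1], [2:1], [2:1], [2:1], [2:1], [2:1], [2:1,1], [2:1,1], [2:2], [2:2], [2:2], [2:2], [2:2], [2:2]]


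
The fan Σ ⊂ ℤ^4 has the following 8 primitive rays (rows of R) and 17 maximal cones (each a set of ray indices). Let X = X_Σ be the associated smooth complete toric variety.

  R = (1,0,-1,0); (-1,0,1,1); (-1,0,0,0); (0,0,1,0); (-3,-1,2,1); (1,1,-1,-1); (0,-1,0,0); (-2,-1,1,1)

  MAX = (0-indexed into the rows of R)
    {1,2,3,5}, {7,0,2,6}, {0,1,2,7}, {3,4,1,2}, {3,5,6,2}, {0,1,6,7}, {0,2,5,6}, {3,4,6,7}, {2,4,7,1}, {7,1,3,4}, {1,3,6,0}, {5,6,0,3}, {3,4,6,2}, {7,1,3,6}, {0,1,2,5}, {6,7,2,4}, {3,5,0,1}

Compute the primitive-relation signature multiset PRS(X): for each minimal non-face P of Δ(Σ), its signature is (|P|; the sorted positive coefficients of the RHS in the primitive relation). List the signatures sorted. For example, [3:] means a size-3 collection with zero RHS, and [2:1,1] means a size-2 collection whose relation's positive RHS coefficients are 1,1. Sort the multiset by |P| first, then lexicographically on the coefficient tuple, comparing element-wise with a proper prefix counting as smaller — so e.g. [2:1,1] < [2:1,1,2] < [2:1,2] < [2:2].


Δ(Σ) — 8 vertices, 9 min non-faces:

  • {0,4}:  v_{0} + v_{4} = v_{7} — sig = [2:1]
  • {5,7}:  v_{5} + v_{7} = v_{2} — sig = [2:1]
  • {4,5}:  v_{4} + v_{5} = 2·v_{2} + v_{3} — sig = [2:1,2]
  • {0,2,3}:  v_{0} + v_{2} + v_{3} = 0 — sig = [3:]
  • {1,5,6}:  v_{1} + v_{5} + v_{6} = 0 — sig = [3:]
  • {1,2,6}:  v_{1} + v_{2} + v_{6} = v_{7} — sig = [3:1]
  • {2,3,7}:  v_{2} + v_{3} + v_{7} = v_{4} — sig = [3:1]
  • {0,3,7}:  v_{0} + v_{3} + v_{7} = v_{1} + v_{6} — sig = [3:1,1]
  • {1,4,6}:  v_{1} + v_{4} + v_{6} = v_{3} + 2·v_{7} — sig = [3:1,2]

Hence PRS(X_Σ) =
    |P|=2: 3 collections, coeffs (1), (1), (1,2)
    |P|=3: 6 collections, coeffs (), (), (1), (1), (1,1), (1,2)


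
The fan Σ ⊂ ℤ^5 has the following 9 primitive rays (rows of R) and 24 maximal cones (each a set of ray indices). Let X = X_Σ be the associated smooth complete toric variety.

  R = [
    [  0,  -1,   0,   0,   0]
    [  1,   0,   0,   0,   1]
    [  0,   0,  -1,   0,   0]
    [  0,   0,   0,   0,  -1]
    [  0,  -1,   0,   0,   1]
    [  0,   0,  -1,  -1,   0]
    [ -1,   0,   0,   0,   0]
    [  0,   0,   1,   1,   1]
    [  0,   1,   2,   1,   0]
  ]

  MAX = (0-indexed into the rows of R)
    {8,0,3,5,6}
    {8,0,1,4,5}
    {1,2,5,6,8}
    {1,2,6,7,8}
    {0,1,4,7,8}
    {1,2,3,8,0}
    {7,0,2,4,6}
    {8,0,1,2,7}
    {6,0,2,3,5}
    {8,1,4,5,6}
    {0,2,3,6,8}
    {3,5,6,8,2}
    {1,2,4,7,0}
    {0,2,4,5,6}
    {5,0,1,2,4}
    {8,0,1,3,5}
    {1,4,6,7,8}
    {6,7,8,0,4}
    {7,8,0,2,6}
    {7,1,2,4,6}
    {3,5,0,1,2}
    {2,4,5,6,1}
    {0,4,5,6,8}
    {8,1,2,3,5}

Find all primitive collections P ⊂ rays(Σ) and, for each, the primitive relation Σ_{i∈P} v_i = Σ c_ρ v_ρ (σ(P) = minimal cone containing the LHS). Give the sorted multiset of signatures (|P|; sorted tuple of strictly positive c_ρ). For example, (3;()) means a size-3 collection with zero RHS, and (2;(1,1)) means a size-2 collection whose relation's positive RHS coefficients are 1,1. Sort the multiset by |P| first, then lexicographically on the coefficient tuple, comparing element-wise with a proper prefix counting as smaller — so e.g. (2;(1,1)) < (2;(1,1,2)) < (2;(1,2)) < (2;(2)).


Σ has 7 primitive collections:

  P = {3,4}:  v_{3} + v_{4} = v_{0} ; sig = (2;(1))
  P = {5,7}:  v_{5} + v_{7} = v_{1} + v_{6} ; sig = (2;(1,1))
  P = {3,7}:  v_{3} + v_{7} = v_{0} + v_{2} + v_{8} ; sig = (2;(1,1,1))
  P = {1,3,6}:  v_{1} + v_{3} + v_{6} = 0 ; sig = (3;())
  P = {0,1,6}:  v_{0} + v_{1} + v_{6} = v_{4} ; sig = (3;(1))
  P = {2,4,8}:  v_{2} + v_{4} + v_{8} = v_{7} ; sig = (3;(1))
  P = {0,2,5,8}:  v_{0} + v_{2} + v_{5} + v_{8} = 0 ; sig = (4;())

Signatures (|P|; sorted positive RHS coefficients), sorted:
    (2;(1))
    (2;(1,1))
    (2;(1,1,1))
    (3;())
    (3;(1))
    (3;(1))
    (4;())


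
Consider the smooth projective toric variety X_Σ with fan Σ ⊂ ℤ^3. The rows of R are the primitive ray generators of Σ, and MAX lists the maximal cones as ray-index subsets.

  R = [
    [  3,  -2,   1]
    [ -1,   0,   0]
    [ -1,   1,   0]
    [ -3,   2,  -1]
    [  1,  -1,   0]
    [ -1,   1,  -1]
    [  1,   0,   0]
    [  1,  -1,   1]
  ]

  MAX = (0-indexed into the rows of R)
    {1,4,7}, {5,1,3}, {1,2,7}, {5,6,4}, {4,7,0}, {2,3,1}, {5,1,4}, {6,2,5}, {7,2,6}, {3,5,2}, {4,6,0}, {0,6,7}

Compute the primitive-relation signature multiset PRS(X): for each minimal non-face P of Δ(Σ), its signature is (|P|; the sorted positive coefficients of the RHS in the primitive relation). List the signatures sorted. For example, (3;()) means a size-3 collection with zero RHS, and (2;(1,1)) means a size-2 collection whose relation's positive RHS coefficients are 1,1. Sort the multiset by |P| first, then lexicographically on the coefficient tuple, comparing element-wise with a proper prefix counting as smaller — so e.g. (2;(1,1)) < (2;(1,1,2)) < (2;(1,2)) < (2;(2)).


Primitive collections (12):

  P = {0,3}:  v_{0} + v_{3} = 0  ⇒ sig = (2;())
  P = {1,6}:  v_{1} + v_{6} = 0  ⇒ sig = (2;())
  P = {2,4}:  v_{2} + v_{4} = 0  ⇒ sig = (2;())
  P = {5,7}:  v_{5} + v_{7} = 0  ⇒ sig = (2;())
  P = {0,1}:  v_{0} + v_{1} = v_{4} + v_{7}  ⇒ sig = (2;(1,1))
  P = {0,2}:  v_{0} + v_{2} = v_{6} + v_{7}  ⇒ sig = (2;(1,1))
  P = {0,5}:  v_{0} + v_{5} = v_{4} + v_{6}  ⇒ sig = (2;(1,1))
  P = {3,4}:  v_{3} + v_{4} = v_{1} + v_{5}  ⇒ sig = (2;(1,1))
  P = {3,6}:  v_{3} + v_{6} = v_{2} + v_{5}  ⇒ sig = (2;(1,1))
  P = {3,7}:  v_{3} + v_{7} = v_{1} + v_{2}  ⇒ sig = (2;(1,1))
  P = {1,2,5}:  v_{1} + v_{2} + v_{5} = v_{3}  ⇒ sig = (3;(1))
  P = {4,6,7}:  v_{4} + v_{6} + v_{7} = v_{0}  ⇒ sig = (3;(1))

Signatures (|P|; sorted positive RHS coefficients), sorted:
    |P|=2: 10 collections, coeffs (), (), (), (), (1,1), (1,1), (1,1), (1,1), (1,1), (1,1)
    |P|=3: 2 collections, coeffs (1), (1)


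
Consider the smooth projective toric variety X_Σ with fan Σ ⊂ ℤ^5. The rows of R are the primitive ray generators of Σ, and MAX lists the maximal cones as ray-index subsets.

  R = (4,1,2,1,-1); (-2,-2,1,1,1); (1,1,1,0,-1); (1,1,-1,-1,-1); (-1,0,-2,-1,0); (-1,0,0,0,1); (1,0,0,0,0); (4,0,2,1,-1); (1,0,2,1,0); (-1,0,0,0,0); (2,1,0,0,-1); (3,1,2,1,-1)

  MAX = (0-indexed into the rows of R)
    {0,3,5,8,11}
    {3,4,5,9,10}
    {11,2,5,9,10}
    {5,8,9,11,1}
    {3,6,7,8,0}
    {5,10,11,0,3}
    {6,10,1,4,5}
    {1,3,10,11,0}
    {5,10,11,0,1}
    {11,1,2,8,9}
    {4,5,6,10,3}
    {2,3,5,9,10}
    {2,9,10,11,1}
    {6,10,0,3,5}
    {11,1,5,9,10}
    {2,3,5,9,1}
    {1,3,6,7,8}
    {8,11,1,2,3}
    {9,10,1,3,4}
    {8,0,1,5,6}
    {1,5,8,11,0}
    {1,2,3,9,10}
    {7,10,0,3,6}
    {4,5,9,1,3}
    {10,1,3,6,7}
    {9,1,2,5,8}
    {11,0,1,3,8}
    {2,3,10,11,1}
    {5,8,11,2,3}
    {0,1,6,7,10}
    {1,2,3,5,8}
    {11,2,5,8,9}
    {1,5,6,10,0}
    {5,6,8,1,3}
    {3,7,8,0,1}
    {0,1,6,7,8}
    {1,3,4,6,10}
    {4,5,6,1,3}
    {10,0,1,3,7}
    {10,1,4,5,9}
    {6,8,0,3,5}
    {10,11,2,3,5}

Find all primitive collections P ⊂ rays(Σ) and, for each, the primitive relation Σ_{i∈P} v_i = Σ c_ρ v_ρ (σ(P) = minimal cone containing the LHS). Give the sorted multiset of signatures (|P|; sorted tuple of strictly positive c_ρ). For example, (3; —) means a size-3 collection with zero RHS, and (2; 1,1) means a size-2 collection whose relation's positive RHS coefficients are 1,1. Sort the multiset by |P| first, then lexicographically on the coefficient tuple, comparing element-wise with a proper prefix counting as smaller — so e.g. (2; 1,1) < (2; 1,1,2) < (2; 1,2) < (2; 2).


The 23 primitive collections of Σ (r=12, n=5):

  • {4,8}:  v_{4} + v_{8} = 0  →  sig = (2; —)
  • {6,9}:  v_{6} + v_{9} = 0  →  sig = (2; —)
  • {0,9}:  v_{0} + v_{9} = v_{11}  →  sig = (2; 1)
  • {4,11}:  v_{4} + v_{11} = v_{10}  →  sig = (2; 1)
  • {6,11}:  v_{6} + v_{11} = v_{0}  →  sig = (2; 1)
  • {8,10}:  v_{8} + v_{10} = v_{11}  →  sig = (2; 1)
  • {0,4}:  v_{0} + v_{4} = v_{6} + v_{10}  →  sig = (2; 1,1)
  • {2,4}:  v_{2} + v_{4} = v_{3} + v_{9}  →  sig = (2; 1,1)
  • {2,6}:  v_{2} + v_{6} = v_{3} + v_{8}  →  sig = (2; 1,1)
  • {0,2}:  v_{0} + v_{2} = v_{3} + v_{8} + v_{11}  →  sig = (2; 1,1,1)
  • {7,9}:  v_{7} + v_{9} = v_{0} + v_{1} + v_{3}  →  sig = (2; 1,1,1)
  • {2,7}:  v_{2} + v_{7} = v_{0} + v_{1} + 2·v_{3} + v_{8}  →  sig = (2; 1,1,1,2)
  • {4,7}:  v_{4} + v_{7} = v_{1} + v_{3} + 2·v_{6} + v_{10}  →  sig = (2; 1,1,1,2)
  • {7,11}:  v_{7} + v_{11} = 2·v_{0} + v_{1} + v_{3}  →  sig = (2; 1,1,2)
  • {5,7}:  v_{5} + v_{7} = 2·v_{6} + v_{8}  →  sig = (2; 1,2)
  • {3,8,9}:  v_{3} + v_{8} + v_{9} = v_{2}  →  sig = (3; 1)
  • {3,9,11}:  v_{3} + v_{9} + v_{11} = v_{2} + v_{10}  →  sig = (3; 1,1)
  • {1,3,5,10}:  v_{1} + v_{3} + v_{5} + v_{10} = 0  →  sig = (4; —)
  • {0,1,3,6}:  v_{0} + v_{1} + v_{3} + v_{6} = v_{7}  →  sig = (4; 1)
  • {1,3,5,11}:  v_{1} + v_{3} + v_{5} + v_{11} = v_{8}  →  sig = (4; 1)
  • {0,1,3,5}:  v_{0} + v_{1} + v_{3} + v_{5} = v_{6} + v_{8}  →  sig = (4; 1,1)
  • {1,2,5,10}:  v_{1} + v_{2} + v_{5} + v_{10} = v_{8} + v_{9}  →  sig = (4; 1,1)
  • {1,2,5,11}:  v_{1} + v_{2} + v_{5} + v_{11} = 2·v_{8} + v_{9}  →  sig = (4; 1,2)

so the primitive-relation signature multiset is
    |P|=2: 15 collections, coeffs (), (), (1), (1), (1), (1), (1,1), (1,1), (1,1), (1,1,1), (1,1,1), (1,1,1,2), (1,1,1,2), (1,1,2), (1,2)
    |P|=3: 2 collections, coeffs (1), (1,1)
    |P|=4: 6 collections, coeffs (), (1), (1), (1,1), (1,1), (1,2)


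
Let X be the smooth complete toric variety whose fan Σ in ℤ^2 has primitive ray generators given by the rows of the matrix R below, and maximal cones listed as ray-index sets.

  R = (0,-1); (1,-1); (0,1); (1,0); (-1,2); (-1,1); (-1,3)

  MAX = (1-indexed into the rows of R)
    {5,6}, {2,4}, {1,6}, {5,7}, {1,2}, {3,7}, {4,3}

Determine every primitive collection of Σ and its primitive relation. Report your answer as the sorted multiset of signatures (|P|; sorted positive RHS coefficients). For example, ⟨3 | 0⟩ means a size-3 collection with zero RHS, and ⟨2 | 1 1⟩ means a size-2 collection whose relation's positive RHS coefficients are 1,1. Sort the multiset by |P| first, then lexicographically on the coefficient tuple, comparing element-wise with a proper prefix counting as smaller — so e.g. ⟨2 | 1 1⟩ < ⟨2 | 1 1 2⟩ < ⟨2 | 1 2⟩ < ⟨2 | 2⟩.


14 minimal non-faces of Δ(Σ) (on 7 rays):

  P={1,3}:  v_{1} + v_{3} = 0 ; sig = ⟨2 | 0⟩
  P={2,6}:  v_{2} + v_{6} = 0 ; sig = ⟨2 | 0⟩
  P={1,4}:  v_{1} + v_{4} = v_{2} ; sig = ⟨2 | 1⟩
  P={1,5}:  v_{1} + v_{5} = v_{6} ; sig = ⟨2 | 1⟩
  P={1,7}:  v_{1} + v_{7} = v_{5} ; sig = ⟨2 | 1⟩
  P={2,3}:  v_{2} + v_{3} = v_{4} ; sig = ⟨2 | 1⟩
  P={2,5}:  v_{2} + v_{5} = v_{3} ; sig = ⟨2 | 1⟩
  P={3,5}:  v_{3} + v_{5} = v_{7} ; sig = ⟨2 | 1⟩
  P={3,6}:  v_{3} + v_{6} = v_{5} ; sig = ⟨2 | 1⟩
  P={4,6}:  v_{4} + v_{6} = v_{3} ; sig = ⟨2 | 1⟩
  P={2,7}:  v_{2} + v_{7} = 2·v_{3} ; sig = ⟨2 | 2⟩
  P={4,5}:  v_{4} + v_{5} = 2·v_{3} ; sig = ⟨2 | 2⟩
  P={6,7}:  v_{6} + v_{7} = 2·v_{5} ; sig = ⟨2 | 2⟩
  P={4,7}:  v_{4} + v_{7} = 3·v_{3} ; sig = ⟨2 | 3⟩

Signatures (|P|; sorted positive RHS coefficients), sorted:
    ⟨2 | 0⟩
    ⟨2 | 0⟩
    ⟨2 | 1⟩
    ⟨2 | 1⟩
    ⟨2 | 1⟩
    ⟨2 | 1⟩
    ⟨2 | 1⟩
    ⟨2 | 1⟩
    ⟨2 | 1⟩
    ⟨2 | 1⟩
    ⟨2 | 2⟩
    ⟨2 | 2⟩
    ⟨2 | 2⟩
    ⟨2 | 3⟩


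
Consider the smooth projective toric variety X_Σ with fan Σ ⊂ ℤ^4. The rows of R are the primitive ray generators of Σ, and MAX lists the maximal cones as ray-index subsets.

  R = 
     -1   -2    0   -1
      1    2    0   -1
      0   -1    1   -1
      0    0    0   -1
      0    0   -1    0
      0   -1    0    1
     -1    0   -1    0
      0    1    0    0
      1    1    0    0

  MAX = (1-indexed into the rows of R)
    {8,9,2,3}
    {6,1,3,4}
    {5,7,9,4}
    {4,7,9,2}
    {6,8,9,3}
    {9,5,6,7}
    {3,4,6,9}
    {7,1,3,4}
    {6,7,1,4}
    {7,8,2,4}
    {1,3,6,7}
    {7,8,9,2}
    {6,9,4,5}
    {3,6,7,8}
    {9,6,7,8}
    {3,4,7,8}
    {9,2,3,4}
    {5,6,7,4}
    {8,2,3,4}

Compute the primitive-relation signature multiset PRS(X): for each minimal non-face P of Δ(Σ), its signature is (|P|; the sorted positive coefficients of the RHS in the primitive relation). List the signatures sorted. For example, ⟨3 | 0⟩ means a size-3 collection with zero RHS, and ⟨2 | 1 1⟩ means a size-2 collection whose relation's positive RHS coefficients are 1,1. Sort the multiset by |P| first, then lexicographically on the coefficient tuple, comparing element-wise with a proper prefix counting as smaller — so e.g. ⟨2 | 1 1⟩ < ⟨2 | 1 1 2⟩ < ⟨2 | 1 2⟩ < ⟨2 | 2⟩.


Primitive collections (14):

  • {2,6}:  v_{2} + v_{6} = v_{9}  so sig = ⟨2 | 1⟩
  • {1,8}:  v_{1} + v_{8} = v_{3} + v_{7}  so sig = ⟨2 | 1 1⟩
  • {5,8}:  v_{5} + v_{8} = v_{7} + v_{9}  so sig = ⟨2 | 1 1⟩
  • {2,5}:  v_{2} + v_{5} = v_{4} + v_{7} + 2·v_{9}  so sig = ⟨2 | 1 1 2⟩
  • {1,9}:  v_{1} + v_{9} = 2·v_{4} + v_{6}  so sig = ⟨2 | 1 2⟩
  • {3,5}:  v_{3} + v_{5} = 2·v_{4} + v_{6}  so sig = ⟨2 | 1 2⟩
  • {1,5}:  v_{1} + v_{5} = 3·v_{4} + 2·v_{6} + v_{7}  so sig = ⟨2 | 1 2 3⟩
  • {1,2}:  v_{1} + v_{2} = 2·v_{4}  so sig = ⟨2 | 2⟩
  • {4,6,8}:  v_{4} + v_{6} + v_{8} = 0  so sig = ⟨3 | 0⟩
  • {3,7,9}:  v_{3} + v_{7} + v_{9} = v_{4}  so sig = ⟨3 | 1⟩
  • {4,8,9}:  v_{4} + v_{8} + v_{9} = v_{2}  so sig = ⟨3 | 1⟩
  • {2,3,7}:  v_{2} + v_{3} + v_{7} = 2·v_{4} + v_{8}  so sig = ⟨3 | 1 2⟩
  • {3,4,6,7}:  v_{3} + v_{4} + v_{6} + v_{7} = v_{1}  so sig = ⟨4 | 1⟩
  • {4,6,7,9}:  v_{4} + v_{6} + v_{7} + v_{9} = v_{5}  so sig = ⟨4 | 1⟩

Hence PRS(X_Σ) =
[⟨2 | 1⟩, ⟨2 | 1 1⟩, ⟨2 | 1 1⟩, ⟨2 | 1 1 2⟩, ⟨2 | 1 2⟩, ⟨2 | 1 2⟩, ⟨2 | 1 2 3⟩, ⟨2 | 2⟩, ⟨3 | 0⟩, ⟨3 | 1⟩, ⟨3 | 1⟩, ⟨3 | 1 2⟩, ⟨4 | 1⟩, ⟨4 | 1⟩]


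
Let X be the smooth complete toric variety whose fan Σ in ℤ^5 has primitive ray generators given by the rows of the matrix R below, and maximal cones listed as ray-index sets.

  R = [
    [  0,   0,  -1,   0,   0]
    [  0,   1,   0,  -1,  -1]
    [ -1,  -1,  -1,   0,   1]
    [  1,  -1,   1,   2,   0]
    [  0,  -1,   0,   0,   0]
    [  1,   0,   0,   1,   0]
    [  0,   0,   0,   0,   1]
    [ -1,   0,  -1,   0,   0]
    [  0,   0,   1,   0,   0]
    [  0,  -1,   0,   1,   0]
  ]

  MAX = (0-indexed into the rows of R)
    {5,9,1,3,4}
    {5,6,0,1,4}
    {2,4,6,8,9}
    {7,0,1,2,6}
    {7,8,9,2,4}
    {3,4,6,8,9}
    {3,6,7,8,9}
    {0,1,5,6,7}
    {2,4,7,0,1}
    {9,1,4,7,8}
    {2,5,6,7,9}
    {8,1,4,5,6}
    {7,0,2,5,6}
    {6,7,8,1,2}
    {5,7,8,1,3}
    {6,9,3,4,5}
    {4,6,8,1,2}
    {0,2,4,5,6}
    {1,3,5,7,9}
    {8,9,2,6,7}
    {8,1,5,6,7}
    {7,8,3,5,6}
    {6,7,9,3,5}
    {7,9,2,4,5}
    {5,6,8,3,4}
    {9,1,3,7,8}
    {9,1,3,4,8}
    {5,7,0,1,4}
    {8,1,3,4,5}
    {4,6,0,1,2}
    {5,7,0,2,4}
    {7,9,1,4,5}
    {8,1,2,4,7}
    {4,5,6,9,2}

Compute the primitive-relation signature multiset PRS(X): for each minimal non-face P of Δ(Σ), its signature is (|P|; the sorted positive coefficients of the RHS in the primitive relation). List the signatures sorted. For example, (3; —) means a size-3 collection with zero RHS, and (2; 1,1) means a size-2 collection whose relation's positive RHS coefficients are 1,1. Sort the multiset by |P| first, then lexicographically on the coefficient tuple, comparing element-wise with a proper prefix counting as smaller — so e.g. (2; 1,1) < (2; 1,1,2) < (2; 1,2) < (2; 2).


Δ(Σ) — 10 vertices, 13 min non-faces:

  • {0,8}:  v_{0} + v_{8} = 0 ; sig = (2; —)
  • {0,3}:  v_{0} + v_{3} = v_{5} + v_{9} ; sig = (2; 1,1)
  • {0,9}:  v_{0} + v_{9} = v_{4} + v_{5} + v_{7} ; sig = (2; 1,1,1)
  • {2,3}:  v_{2} + v_{3} = v_{6} + 2·v_{9} ; sig = (2; 1,2)
  • {1,6,9}:  v_{1} + v_{6} + v_{9} = 0 ; sig = (3; —)
  • {1,2,5}:  v_{1} + v_{2} + v_{5} = v_{0} ; sig = (3; 1)
  • {4,6,7}:  v_{4} + v_{6} + v_{7} = v_{2} ; sig = (3; 1)
  • {5,8,9}:  v_{5} + v_{8} + v_{9} = v_{3} ; sig = (3; 1)
  • {1,2,9}:  v_{1} + v_{2} + v_{9} = v_{4} + v_{7} ; sig = (3; 1,1)
  • {1,3,6}:  v_{1} + v_{3} + v_{6} = v_{5} + v_{8} ; sig = (3; 1,1)
  • {2,5,8}:  v_{2} + v_{5} + v_{8} = v_{6} + v_{9} ; sig = (3; 1,1)
  • {3,4,7}:  v_{3} + v_{4} + v_{7} = 2·v_{9} ; sig = (3; 2)
  • {4,5,7,8}:  v_{4} + v_{5} + v_{7} + v_{8} = v_{9} ; sig = (4; 1)

Signatures (|P|; sorted positive RHS coefficients), sorted:
{ (2; —),  (2; 1,1),  (2; 1,1,1),  (2; 1,2),  (3; —),  (3; 1) ×3,  (3; 1,1) ×3,  (3; 2),  (4; 1) }
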